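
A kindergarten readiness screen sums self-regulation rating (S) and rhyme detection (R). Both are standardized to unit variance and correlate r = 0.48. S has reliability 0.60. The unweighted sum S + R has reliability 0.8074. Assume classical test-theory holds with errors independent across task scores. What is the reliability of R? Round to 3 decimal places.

Var(S+R) = 2 + 2·0.48 = 2.960.
True-score variance = ρ_S + ρ_R + 2·0.48, so 0.8074 = (0.60 + ρ_R + 0.96) / 2.960.
ρ_R = 0.8074·2.960 − 0.60 − 0.96 = 0.830.

0.830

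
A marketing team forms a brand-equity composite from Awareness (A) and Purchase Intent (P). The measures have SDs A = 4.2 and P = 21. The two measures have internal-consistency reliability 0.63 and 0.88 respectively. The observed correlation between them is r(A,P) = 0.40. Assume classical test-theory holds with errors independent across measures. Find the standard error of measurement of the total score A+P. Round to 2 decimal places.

7.71

Var(total) = 458.64 + 70.56 = 529.2.
True-score variance = 399.193 + 70.56 = 469.753, so reliability = 0.8877.
Error variance = 529.2 − 469.753 = 59.4468; SEM = √59.4468 = 7.71.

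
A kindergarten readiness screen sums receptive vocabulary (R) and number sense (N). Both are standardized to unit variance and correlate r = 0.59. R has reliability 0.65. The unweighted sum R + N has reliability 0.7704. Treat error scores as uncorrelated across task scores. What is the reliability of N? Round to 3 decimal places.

0.620

Var(R+N) = 2 + 2·0.59 = 3.180.
True-score variance = ρ_R + ρ_N + 2·0.59, so 0.7704 = (0.65 + ρ_N + 1.18) / 3.180.
ρ_N = 0.7704·3.180 − 0.65 − 1.18 = 0.620.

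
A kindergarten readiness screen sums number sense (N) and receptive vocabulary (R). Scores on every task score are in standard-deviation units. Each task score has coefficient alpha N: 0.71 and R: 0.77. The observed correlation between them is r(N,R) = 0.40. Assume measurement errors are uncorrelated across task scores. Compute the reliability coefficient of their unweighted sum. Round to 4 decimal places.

0.8143

Var(N+R) = 2 + 2·[0.40] = 2 + 0.8 = 2.8.
With uncorrelated errors the cross-covariances are all true-score covariance, so they carry over unchanged; only the diagonal terms shrink to ρᵢσᵢ².
True-score variance = [0.71 + 0.77] + 0.8 = 1.48 + 0.8 = 2.28.
Reliability = 2.28 / 2.8 = 0.8143.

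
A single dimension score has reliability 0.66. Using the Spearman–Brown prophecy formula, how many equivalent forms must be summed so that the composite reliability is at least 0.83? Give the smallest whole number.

3

k ≥ ρ*(1−ρ₁)/(ρ₁(1−ρ*)) = 0.83·0.34 / (0.66·0.17) = 2.515.
Smallest integer k = 3.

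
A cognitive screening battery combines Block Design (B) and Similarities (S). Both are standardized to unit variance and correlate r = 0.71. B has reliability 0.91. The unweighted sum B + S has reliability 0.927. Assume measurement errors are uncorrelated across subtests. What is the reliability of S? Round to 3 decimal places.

0.840

Var(B+S) = 2 + 2·0.71 = 3.420.
True-score variance = ρ_B + ρ_S + 2·0.71, so 0.927 = (0.91 + ρ_S + 1.42) / 3.420.
ρ_S = 0.927·3.420 − 0.91 − 1.42 = 0.840.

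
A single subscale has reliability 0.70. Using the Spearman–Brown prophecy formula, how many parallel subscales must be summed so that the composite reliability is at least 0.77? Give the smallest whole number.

2

k ≥ ρ*(1−ρ₁)/(ρ₁(1−ρ*)) = 0.77·0.30 / (0.70·0.23) = 1.435.
Smallest integer k = 2.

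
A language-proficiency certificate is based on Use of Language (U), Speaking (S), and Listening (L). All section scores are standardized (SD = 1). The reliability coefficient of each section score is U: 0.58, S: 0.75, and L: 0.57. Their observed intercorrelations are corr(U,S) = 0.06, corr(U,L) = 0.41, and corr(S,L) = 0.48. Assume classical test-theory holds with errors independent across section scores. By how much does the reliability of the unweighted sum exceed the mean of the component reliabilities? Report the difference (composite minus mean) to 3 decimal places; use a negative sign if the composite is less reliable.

0.142

Var(sum) = 3 + 1.9 = 4.9; true-score variance = 1.9 + 1.9 = 3.8; composite reliability = 0.7755.
Mean component reliability = 0.6333.
Difference = 0.7755 − 0.6333 = 0.142.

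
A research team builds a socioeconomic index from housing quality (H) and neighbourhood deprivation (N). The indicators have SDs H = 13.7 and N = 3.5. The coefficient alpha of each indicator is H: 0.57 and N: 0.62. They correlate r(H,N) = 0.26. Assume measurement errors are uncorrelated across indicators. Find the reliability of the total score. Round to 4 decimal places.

Var(H+N) = 13.7² + 3.5² + 2·[13.7·3.5·0.26] = 199.94 + 24.934 = 224.874.
Under uncorrelated errors the observed covariances equal the true-score covariances, so only the own-variance terms attenuate.
True-score variance = [13.7²·0.57 + 3.5²·0.62] + 24.934 = 114.578 + 24.934 = 139.512.
Reliability = 139.512 / 224.874 = 0.6204.

0.6204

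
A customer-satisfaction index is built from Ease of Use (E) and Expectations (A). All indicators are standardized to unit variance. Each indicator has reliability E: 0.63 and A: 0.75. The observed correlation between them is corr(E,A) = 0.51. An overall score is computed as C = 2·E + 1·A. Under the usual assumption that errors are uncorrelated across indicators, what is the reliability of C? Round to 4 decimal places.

0.7543

Var(C) = 2² + 1 + 2·[2·0.51] = 5 + 2.04 = 7.04.
Because errors are independent across components, Cov(Tᵢ,Tⱼ) = Cov(Xᵢ,Xⱼ); the off-diagonal part of the true-score variance is the same as above.
True-score variance = [2²·0.63 + 0.75] + 2.04 = 3.27 + 2.04 = 5.31.
Reliability = 5.31 / 7.04 = 0.7543.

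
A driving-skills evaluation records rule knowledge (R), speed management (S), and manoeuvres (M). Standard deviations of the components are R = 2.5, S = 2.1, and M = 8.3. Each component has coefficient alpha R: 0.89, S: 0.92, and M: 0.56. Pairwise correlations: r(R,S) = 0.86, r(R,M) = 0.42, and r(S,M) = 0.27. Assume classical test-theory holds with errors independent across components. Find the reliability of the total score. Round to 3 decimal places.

0.728

Var(R+S+M) = 2.5² + 2.1² + 8.3² + 2·[2.5·2.1·0.86 + 2.5·8.3·0.42 + 2.1·8.3·0.27] = 79.55 + 35.8722 = 115.422.
Under uncorrelated errors the observed covariances equal the true-score covariances, so only the own-variance terms attenuate.
True-score variance = [2.5²·0.89 + 2.1²·0.92 + 8.3²·0.56] + 35.8722 = 48.1981 + 35.8722 = 84.0703.
Reliability = 84.0703 / 115.422 = 0.728.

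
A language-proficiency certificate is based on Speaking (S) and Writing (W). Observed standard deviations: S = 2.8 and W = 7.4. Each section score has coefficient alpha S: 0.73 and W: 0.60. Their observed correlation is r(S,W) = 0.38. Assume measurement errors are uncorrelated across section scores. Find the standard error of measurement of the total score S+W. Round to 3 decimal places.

Var(total) = 62.6 + 15.7472 = 78.3472.
True-score variance = 38.5792 + 15.7472 = 54.3264, so reliability = 0.6934.
Error variance = 78.3472 − 54.3264 = 24.0208; SEM = √24.0208 = 4.901.

4.901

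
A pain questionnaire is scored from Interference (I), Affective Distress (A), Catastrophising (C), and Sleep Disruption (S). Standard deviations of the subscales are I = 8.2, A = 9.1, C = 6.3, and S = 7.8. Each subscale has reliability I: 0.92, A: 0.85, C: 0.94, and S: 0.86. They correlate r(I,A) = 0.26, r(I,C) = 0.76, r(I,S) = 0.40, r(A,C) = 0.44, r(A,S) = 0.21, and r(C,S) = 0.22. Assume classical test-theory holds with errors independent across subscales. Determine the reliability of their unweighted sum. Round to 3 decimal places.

Var(I+A+C+S) = 8.2² + 9.1² + 6.3² + 7.8² + 2·[8.2·9.1·0.26 + 8.2·6.3·0.76 + 8.2·7.8·0.40 + 9.1·6.3·0.44 + 9.1·7.8·0.21 + 6.3·7.8·0.22] = 250.58 + 270.377 = 520.957.
Because errors are independent across components, Cov(Tᵢ,Tⱼ) = Cov(Xᵢ,Xⱼ); the off-diagonal part of the true-score variance is the same as above.
True-score variance = [8.2²·0.92 + 9.1²·0.85 + 6.3²·0.94 + 7.8²·0.86] + 270.377 = 221.88 + 270.377 = 492.257.
Reliability = 492.257 / 520.957 = 0.945.

0.945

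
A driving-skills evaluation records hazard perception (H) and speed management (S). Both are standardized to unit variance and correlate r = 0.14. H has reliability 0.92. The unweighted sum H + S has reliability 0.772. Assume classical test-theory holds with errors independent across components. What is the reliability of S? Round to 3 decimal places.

Var(H+S) = 2 + 2·0.14 = 2.280.
True-score variance = ρ_H + ρ_S + 2·0.14, so 0.772 = (0.92 + ρ_S + 0.28) / 2.280.
ρ_S = 0.772·2.280 − 0.92 − 0.28 = 0.560.

0.560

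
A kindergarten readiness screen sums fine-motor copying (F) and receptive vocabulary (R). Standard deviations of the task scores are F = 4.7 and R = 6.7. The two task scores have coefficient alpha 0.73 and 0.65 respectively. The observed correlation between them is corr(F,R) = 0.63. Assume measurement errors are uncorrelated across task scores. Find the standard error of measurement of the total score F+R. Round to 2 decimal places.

Var(total) = 66.98 + 39.6774 = 106.657.
True-score variance = 45.3042 + 39.6774 = 84.9816, so reliability = 0.7968.
Error variance = 106.657 − 84.9816 = 21.6758; SEM = √21.6758 = 4.66.

4.66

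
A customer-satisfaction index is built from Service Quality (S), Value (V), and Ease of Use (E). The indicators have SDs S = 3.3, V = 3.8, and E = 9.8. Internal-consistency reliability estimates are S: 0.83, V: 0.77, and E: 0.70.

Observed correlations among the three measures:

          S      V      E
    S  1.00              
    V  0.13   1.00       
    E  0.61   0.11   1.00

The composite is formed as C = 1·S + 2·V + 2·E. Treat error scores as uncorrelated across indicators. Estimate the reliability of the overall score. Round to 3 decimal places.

0.772

Var(C) = 3.3² + 2²·3.8² + 2²·9.8² + 2·[2·3.3·3.8·0.13 + 2·3.3·9.8·0.61 + 4·3.8·9.8·0.11] = 452.81 + 118.202 = 571.012.
Because errors are independent across components, Cov(Tᵢ,Tⱼ) = Cov(Xᵢ,Xⱼ); the off-diagonal part of the true-score variance is the same as above.
True-score variance = [3.3²·0.83 + 2²·3.8²·0.77 + 2²·9.8²·0.70] + 118.202 = 322.426 + 118.202 = 440.628.
Reliability = 440.628 / 571.012 = 0.772.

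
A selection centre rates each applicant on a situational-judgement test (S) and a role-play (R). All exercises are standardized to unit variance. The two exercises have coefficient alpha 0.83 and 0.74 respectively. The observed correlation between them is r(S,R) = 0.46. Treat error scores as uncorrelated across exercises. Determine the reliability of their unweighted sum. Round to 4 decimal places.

0.8527

Var(S+R) = 2 + 2·[0.46] = 2 + 0.92 = 2.92.
With uncorrelated errors the cross-covariances are all true-score covariance, so they carry over unchanged; only the diagonal terms shrink to ρᵢσᵢ².
True-score variance = [0.83 + 0.74] + 0.92 = 1.57 + 0.92 = 2.49.
Reliability = 2.49 / 2.92 = 0.8527.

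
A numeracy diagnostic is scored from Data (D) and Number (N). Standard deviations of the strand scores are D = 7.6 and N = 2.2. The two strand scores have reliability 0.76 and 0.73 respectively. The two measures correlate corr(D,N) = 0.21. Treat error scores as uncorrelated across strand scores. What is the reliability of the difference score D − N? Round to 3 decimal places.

0.727

Var(D−N) = 7.6² + 2.2² − 2·7.6·2.2·0.21 = 62.6 − 7.0224 = 55.5776.
Under uncorrelated errors the observed covariances equal the true-score covariances, so only the own-variance terms attenuate.
True-score variance = [7.6²·0.76 + 2.2²·0.73] − 7.0224 = 47.4308 − 7.0224 = 40.4084.
Reliability = 40.4084 / 55.5776 = 0.727.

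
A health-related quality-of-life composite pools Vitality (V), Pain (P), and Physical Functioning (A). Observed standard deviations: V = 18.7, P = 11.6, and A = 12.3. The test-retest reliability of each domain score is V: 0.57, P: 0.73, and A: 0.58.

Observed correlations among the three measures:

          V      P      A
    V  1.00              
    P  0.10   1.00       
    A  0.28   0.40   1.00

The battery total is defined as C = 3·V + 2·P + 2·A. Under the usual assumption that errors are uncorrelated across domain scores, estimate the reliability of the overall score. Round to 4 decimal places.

Var(C) = 3²·18.7² + 2²·11.6² + 2²·12.3² + 2·[6·18.7·11.6·0.10 + 6·18.7·12.3·0.28 + 4·11.6·12.3·0.40] = 4290.61 + 1489.71 = 5780.32.
With uncorrelated errors the cross-covariances are all true-score covariance, so they carry over unchanged; only the diagonal terms shrink to ρᵢσᵢ².
True-score variance = [3²·18.7²·0.57 + 2²·11.6²·0.73 + 2²·12.3²·0.58] + 1489.71 = 2537.82 + 1489.71 = 4027.53.
Reliability = 4027.53 / 5780.32 = 0.6968.

0.6968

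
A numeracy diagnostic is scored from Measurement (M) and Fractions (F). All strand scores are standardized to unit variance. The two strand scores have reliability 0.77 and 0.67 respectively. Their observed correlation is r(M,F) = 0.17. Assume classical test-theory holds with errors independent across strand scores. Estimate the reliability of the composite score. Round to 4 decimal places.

0.7607

Var(M+F) = 2 + 2·[0.17] = 2 + 0.34 = 2.34.
Because errors are independent across components, Cov(Tᵢ,Tⱼ) = Cov(Xᵢ,Xⱼ); the off-diagonal part of the true-score variance is the same as above.
True-score variance = [0.77 + 0.67] + 0.34 = 1.44 + 0.34 = 1.78.
Reliability = 1.78 / 2.34 = 0.7607.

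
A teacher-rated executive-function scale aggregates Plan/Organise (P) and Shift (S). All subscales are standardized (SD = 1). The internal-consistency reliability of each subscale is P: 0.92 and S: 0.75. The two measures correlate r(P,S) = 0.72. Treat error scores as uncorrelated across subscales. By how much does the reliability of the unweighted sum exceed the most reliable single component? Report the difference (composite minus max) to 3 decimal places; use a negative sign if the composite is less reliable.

Var(sum) = 2 + 1.44 = 3.44; true-score variance = 1.67 + 1.44 = 3.11; composite reliability = 0.9041.
Max component reliability = 0.9200.
Difference = 0.9041 − 0.9200 = -0.016.

-0.016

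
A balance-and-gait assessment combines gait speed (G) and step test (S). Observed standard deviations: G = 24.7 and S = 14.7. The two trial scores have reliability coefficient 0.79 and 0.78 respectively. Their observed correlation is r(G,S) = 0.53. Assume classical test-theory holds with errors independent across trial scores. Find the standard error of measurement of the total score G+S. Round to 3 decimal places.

13.254

Var(total) = 826.18 + 384.875 = 1211.06.
True-score variance = 650.521 + 384.875 = 1035.4, so reliability = 0.8550.
Error variance = 1211.06 − 1035.4 = 175.659; SEM = √175.659 = 13.254.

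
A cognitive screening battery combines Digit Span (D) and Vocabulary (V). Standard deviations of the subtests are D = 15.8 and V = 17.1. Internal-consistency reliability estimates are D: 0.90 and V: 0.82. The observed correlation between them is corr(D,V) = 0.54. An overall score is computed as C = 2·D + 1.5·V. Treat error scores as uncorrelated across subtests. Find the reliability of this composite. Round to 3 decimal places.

Var(C) = 2²·15.8² + 1.5²·17.1² + 2·[3·15.8·17.1·0.54] = 1656.48 + 875.383 = 2531.87.
Because errors are independent across components, Cov(Tᵢ,Tⱼ) = Cov(Xᵢ,Xⱼ); the off-diagonal part of the true-score variance is the same as above.
True-score variance = [2²·15.8²·0.90 + 1.5²·17.1²·0.82] + 875.383 = 1438.2 + 875.383 = 2313.58.
Reliability = 2313.58 / 2531.87 = 0.914.

0.914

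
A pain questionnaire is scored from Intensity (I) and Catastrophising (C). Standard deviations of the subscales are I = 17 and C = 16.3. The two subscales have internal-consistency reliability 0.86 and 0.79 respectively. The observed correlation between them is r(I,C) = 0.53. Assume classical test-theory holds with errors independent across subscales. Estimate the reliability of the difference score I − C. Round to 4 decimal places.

0.6312

Var(I−C) = 17² + 16.3² − 2·17·16.3·0.53 = 554.69 − 293.726 = 260.964.
Under uncorrelated errors the observed covariances equal the true-score covariances, so only the own-variance terms attenuate.
True-score variance = [17²·0.86 + 16.3²·0.79] − 293.726 = 458.435 − 293.726 = 164.709.
Reliability = 164.709 / 260.964 = 0.6312.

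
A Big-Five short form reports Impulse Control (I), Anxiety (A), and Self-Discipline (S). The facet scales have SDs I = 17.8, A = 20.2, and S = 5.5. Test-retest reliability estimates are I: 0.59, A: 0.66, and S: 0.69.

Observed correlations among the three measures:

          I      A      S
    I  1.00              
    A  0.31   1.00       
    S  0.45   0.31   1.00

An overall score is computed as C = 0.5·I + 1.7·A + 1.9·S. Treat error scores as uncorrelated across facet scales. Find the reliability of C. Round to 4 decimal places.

0.7492

Var(C) = 0.5²·17.8² + 1.7²·20.2² + 1.9²·5.5² + 2·[0.85·17.8·20.2·0.31 + 0.95·17.8·5.5·0.45 + 3.23·20.2·5.5·0.31] = 1367.65 + 495.681 = 1863.33.
Under uncorrelated errors the observed covariances equal the true-score covariances, so only the own-variance terms attenuate.
True-score variance = [0.5²·17.8²·0.59 + 1.7²·20.2²·0.66 + 1.9²·5.5²·0.69] + 495.681 = 900.379 + 495.681 = 1396.06.
Reliability = 1396.06 / 1863.33 = 0.7492.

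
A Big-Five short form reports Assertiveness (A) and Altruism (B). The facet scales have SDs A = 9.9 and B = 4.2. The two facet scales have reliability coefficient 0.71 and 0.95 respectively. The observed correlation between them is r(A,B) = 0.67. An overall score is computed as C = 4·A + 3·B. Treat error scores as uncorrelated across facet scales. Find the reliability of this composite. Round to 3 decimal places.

0.807

Var(C) = 4²·9.9² + 3²·4.2² + 2·[12·9.9·4.2·0.67] = 1726.92 + 668.606 = 2395.53.
With uncorrelated errors the cross-covariances are all true-score covariance, so they carry over unchanged; only the diagonal terms shrink to ρᵢσᵢ².
True-score variance = [4²·9.9²·0.71 + 3²·4.2²·0.95] + 668.606 = 1264.22 + 668.606 = 1932.82.
Reliability = 1932.82 / 2395.53 = 0.807.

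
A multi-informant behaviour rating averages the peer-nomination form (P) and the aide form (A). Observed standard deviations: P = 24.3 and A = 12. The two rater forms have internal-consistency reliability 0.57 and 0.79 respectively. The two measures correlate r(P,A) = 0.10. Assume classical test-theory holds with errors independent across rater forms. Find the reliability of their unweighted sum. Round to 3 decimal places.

Var(P+A) = 24.3² + 12² + 2·[24.3·12·0.10] = 734.49 + 58.32 = 792.81.
Because errors are independent across components, Cov(Tᵢ,Tⱼ) = Cov(Xᵢ,Xⱼ); the off-diagonal part of the true-score variance is the same as above.
True-score variance = [24.3²·0.57 + 12²·0.79] + 58.32 = 450.339 + 58.32 = 508.659.
Reliability = 508.659 / 792.81 = 0.642.

0.642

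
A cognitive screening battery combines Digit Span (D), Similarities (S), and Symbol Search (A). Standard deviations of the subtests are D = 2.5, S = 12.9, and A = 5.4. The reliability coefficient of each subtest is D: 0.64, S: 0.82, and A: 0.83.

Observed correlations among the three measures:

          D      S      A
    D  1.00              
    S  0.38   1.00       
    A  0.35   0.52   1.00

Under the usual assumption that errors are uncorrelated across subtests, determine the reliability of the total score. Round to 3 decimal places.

0.879

Var(D+S+A) = 2.5² + 12.9² + 5.4² + 2·[2.5·12.9·0.38 + 2.5·5.4·0.35 + 12.9·5.4·0.52] = 201.82 + 106.406 = 308.226.
Under uncorrelated errors the observed covariances equal the true-score covariances, so only the own-variance terms attenuate.
True-score variance = [2.5²·0.64 + 12.9²·0.82 + 5.4²·0.83] + 106.406 = 164.659 + 106.406 = 271.065.
Reliability = 271.065 / 308.226 = 0.879.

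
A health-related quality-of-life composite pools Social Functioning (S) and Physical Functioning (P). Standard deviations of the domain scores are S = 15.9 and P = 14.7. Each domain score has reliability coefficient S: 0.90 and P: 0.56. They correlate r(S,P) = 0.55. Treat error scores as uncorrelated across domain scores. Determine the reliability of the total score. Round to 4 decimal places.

0.8342

Var(S+P) = 15.9² + 14.7² + 2·[15.9·14.7·0.55] = 468.9 + 257.103 = 726.003.
Because errors are independent across components, Cov(Tᵢ,Tⱼ) = Cov(Xᵢ,Xⱼ); the off-diagonal part of the true-score variance is the same as above.
True-score variance = [15.9²·0.90 + 14.7²·0.56] + 257.103 = 348.539 + 257.103 = 605.642.
Reliability = 605.642 / 726.003 = 0.8342.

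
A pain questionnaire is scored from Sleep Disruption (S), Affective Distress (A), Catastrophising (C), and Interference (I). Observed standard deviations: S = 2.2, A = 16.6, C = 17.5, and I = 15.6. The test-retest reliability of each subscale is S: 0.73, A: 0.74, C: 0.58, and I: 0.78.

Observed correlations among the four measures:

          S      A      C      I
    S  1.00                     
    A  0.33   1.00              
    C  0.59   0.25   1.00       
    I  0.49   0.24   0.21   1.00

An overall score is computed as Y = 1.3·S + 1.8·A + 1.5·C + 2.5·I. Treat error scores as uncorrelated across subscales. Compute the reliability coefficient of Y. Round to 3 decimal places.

Var(Y) = 1.3²·2.2² + 1.8²·16.6² + 1.5²·17.5² + 2.5²·15.6² + 2·[2.34·2.2·16.6·0.33 + 1.95·2.2·17.5·0.59 + 3.25·2.2·15.6·0.49 + 2.7·16.6·17.5·0.25 + 4.5·16.6·15.6·0.24 + 3.75·17.5·15.6·0.21] = 3111.06 + 1635.8 = 4746.86.
Because errors are independent across components, Cov(Tᵢ,Tⱼ) = Cov(Xᵢ,Xⱼ); the off-diagonal part of the true-score variance is the same as above.
True-score variance = [1.3²·2.2²·0.73 + 1.8²·16.6²·0.74 + 1.5²·17.5²·0.58 + 2.5²·15.6²·0.78] + 1635.8 = 2252.69 + 1635.8 = 3888.49.
Reliability = 3888.49 / 4746.86 = 0.819.

0.819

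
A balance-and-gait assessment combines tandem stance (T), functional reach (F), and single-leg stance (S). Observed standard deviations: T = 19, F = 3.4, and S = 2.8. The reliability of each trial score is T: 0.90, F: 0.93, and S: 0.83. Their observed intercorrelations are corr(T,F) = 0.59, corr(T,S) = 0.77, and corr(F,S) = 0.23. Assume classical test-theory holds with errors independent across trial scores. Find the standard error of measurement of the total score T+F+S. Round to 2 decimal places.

Var(total) = 380.4 + 162.535 = 542.935.
True-score variance = 342.158 + 162.535 = 504.693, so reliability = 0.9296.
Error variance = 542.935 − 504.693 = 38.242; SEM = √38.242 = 6.18.

6.18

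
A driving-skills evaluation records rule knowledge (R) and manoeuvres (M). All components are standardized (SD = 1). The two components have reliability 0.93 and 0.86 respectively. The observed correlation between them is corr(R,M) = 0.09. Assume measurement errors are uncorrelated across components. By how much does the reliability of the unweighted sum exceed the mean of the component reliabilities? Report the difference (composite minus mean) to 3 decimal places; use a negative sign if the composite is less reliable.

Var(sum) = 2 + 0.18 = 2.18; true-score variance = 1.79 + 0.18 = 1.97; composite reliability = 0.9037.
Mean component reliability = 0.8950.
Difference = 0.9037 − 0.8950 = 0.009.

0.009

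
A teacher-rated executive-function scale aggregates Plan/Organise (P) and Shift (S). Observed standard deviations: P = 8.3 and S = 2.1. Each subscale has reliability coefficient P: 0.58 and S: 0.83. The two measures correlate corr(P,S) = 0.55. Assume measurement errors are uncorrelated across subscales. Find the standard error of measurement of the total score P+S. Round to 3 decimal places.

5.448

Var(total) = 73.3 + 19.173 = 92.473.
True-score variance = 43.6165 + 19.173 = 62.7895, so reliability = 0.6790.
Error variance = 92.473 − 62.7895 = 29.6835; SEM = √29.6835 = 5.448.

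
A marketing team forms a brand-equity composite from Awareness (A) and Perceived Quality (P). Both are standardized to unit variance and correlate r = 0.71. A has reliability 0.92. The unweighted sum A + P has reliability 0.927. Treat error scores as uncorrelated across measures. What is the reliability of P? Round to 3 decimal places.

Var(A+P) = 2 + 2·0.71 = 3.420.
True-score variance = ρ_A + ρ_P + 2·0.71, so 0.927 = (0.92 + ρ_P + 1.42) / 3.420.
ρ_P = 0.927·3.420 − 0.92 − 1.42 = 0.830.

0.830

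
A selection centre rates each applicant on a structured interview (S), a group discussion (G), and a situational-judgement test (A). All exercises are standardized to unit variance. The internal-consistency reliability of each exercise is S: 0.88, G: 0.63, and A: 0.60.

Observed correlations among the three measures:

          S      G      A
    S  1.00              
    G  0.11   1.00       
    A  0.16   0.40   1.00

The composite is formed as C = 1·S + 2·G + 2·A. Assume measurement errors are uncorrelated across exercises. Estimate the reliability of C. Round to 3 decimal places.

0.759

Var(C) = 1 + 2² + 2² + 2·[2·0.11 + 2·0.16 + 4·0.40] = 9 + 4.28 = 13.28.
Under uncorrelated errors the observed covariances equal the true-score covariances, so only the own-variance terms attenuate.
True-score variance = [0.88 + 2²·0.63 + 2²·0.60] + 4.28 = 5.8 + 4.28 = 10.08.
Reliability = 10.08 / 13.28 = 0.759.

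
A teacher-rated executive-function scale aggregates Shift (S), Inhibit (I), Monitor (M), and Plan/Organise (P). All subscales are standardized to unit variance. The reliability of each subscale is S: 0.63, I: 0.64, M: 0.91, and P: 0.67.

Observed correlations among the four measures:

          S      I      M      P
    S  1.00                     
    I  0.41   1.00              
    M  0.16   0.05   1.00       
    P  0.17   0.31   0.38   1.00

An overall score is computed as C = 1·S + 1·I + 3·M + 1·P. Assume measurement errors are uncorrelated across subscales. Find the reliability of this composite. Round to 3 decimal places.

Var(C) = 1 + 1 + 3² + 1 + 2·[0.41 + 3·0.16 + 0.17 + 3·0.05 + 0.31 + 3·0.38] = 12 + 5.32 = 17.32.
Under uncorrelated errors the observed covariances equal the true-score covariances, so only the own-variance terms attenuate.
True-score variance = [0.63 + 0.64 + 3²·0.91 + 0.67] + 5.32 = 10.13 + 5.32 = 15.45.
Reliability = 15.45 / 17.32 = 0.892.

0.892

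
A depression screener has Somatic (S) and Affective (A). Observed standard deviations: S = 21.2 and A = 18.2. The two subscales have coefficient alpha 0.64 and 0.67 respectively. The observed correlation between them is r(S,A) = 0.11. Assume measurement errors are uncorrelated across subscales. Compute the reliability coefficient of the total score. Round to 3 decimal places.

0.687

Var(S+A) = 21.2² + 18.2² + 2·[21.2·18.2·0.11] = 780.68 + 84.8848 = 865.565.
Under uncorrelated errors the observed covariances equal the true-score covariances, so only the own-variance terms attenuate.
True-score variance = [21.2²·0.64 + 18.2²·0.67] + 84.8848 = 509.572 + 84.8848 = 594.457.
Reliability = 594.457 / 865.565 = 0.687.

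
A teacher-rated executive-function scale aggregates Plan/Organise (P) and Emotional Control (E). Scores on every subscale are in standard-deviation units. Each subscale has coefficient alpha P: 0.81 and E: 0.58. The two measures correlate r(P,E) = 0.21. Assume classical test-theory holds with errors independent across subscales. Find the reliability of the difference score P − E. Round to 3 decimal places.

0.614

Var(P−E) = 1 + 1 − 2·0.21 = 2 − 0.42 = 1.58.
Under uncorrelated errors the observed covariances equal the true-score covariances, so only the own-variance terms attenuate.
True-score variance = [0.81 + 0.58] − 0.42 = 1.39 − 0.42 = 0.97.
Reliability = 0.97 / 1.58 = 0.614.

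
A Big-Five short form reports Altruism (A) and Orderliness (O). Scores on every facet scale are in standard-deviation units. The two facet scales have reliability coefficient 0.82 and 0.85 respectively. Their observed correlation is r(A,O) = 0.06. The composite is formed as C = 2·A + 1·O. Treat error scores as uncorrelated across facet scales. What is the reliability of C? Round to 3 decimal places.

Var(C) = 2² + 1 + 2·[2·0.06] = 5 + 0.24 = 5.24.
Because errors are independent across components, Cov(Tᵢ,Tⱼ) = Cov(Xᵢ,Xⱼ); the off-diagonal part of the true-score variance is the same as above.
True-score variance = [2²·0.82 + 0.85] + 0.24 = 4.13 + 0.24 = 4.37.
Reliability = 4.37 / 5.24 = 0.834.

0.834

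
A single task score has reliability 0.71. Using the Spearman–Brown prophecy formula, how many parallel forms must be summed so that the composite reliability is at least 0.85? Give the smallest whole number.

k ≥ ρ*(1−ρ₁)/(ρ₁(1−ρ*)) = 0.85·0.29 / (0.71·0.15) = 2.315.
Smallest integer k = 3.

3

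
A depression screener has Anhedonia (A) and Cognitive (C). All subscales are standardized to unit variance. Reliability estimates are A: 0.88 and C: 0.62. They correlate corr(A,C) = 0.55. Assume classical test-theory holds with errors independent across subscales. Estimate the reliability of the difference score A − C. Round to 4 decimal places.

0.4444

Var(A−C) = 1 + 1 − 2·0.55 = 2 − 1.1 = 0.9.
With uncorrelated errors the cross-covariances are all true-score covariance, so they carry over unchanged; only the diagonal terms shrink to ρᵢσᵢ².
True-score variance = [0.88 + 0.62] − 1.1 = 1.5 − 1.1 = 0.4.
Reliability = 0.4 / 0.9 = 0.4444.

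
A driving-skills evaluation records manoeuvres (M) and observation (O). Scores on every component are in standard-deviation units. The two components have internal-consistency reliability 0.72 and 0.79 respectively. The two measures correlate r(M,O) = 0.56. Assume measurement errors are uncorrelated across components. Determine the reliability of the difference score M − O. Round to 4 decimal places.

Var(M−O) = 1 + 1 − 2·0.56 = 2 − 1.12 = 0.88.
Under uncorrelated errors the observed covariances equal the true-score covariances, so only the own-variance terms attenuate.
True-score variance = [0.72 + 0.79] − 1.12 = 1.51 − 1.12 = 0.39.
Reliability = 0.39 / 0.88 = 0.4432.

0.4432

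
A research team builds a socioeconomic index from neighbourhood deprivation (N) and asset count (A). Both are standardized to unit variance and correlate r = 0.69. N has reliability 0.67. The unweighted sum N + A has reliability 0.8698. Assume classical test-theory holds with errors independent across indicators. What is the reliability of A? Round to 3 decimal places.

Var(N+A) = 2 + 2·0.69 = 3.380.
True-score variance = ρ_N + ρ_A + 2·0.69, so 0.8698 = (0.67 + ρ_A + 1.38) / 3.380.
ρ_A = 0.8698·3.380 − 0.67 − 1.38 = 0.890.

0.890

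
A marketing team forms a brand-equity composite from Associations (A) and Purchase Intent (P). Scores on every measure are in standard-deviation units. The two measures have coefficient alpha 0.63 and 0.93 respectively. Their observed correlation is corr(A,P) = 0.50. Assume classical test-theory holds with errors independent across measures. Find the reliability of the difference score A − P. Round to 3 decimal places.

0.560

Var(A−P) = 1 + 1 − 2·0.50 = 2 − 1 = 1.
Under uncorrelated errors the observed covariances equal the true-score covariances, so only the own-variance terms attenuate.
True-score variance = [0.63 + 0.93] − 1 = 1.56 − 1 = 0.56.
Reliability = 0.56 / 1 = 0.560.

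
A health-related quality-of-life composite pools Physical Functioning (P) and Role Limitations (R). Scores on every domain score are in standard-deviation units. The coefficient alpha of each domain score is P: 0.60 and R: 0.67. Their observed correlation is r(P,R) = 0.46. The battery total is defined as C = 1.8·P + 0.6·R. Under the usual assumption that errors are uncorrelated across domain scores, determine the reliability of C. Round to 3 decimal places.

Var(C) = 1.8² + 0.6² + 2·[1.08·0.46] = 3.6 + 0.9936 = 4.5936.
Because errors are independent across components, Cov(Tᵢ,Tⱼ) = Cov(Xᵢ,Xⱼ); the off-diagonal part of the true-score variance is the same as above.
True-score variance = [1.8²·0.60 + 0.6²·0.67] + 0.9936 = 2.1852 + 0.9936 = 3.1788.
Reliability = 3.1788 / 4.5936 = 0.692.

0.692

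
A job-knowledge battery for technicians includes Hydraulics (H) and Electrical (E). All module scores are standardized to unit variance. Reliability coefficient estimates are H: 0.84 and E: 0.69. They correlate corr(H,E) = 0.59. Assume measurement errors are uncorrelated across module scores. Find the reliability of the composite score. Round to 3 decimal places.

Var(H+E) = 2 + 2·[0.59] = 2 + 1.18 = 3.18.
Because errors are independent across components, Cov(Tᵢ,Tⱼ) = Cov(Xᵢ,Xⱼ); the off-diagonal part of the true-score variance is the same as above.
True-score variance = [0.84 + 0.69] + 1.18 = 1.53 + 1.18 = 2.71.
Reliability = 2.71 / 3.18 = 0.852.

0.852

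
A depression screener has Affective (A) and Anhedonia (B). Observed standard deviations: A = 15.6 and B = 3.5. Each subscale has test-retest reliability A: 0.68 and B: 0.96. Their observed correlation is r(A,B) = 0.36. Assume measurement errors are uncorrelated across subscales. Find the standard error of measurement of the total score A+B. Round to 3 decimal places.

Var(total) = 255.61 + 39.312 = 294.922.
True-score variance = 177.245 + 39.312 = 216.557, so reliability = 0.7343.
Error variance = 294.922 − 216.557 = 78.3652; SEM = √78.3652 = 8.852.

8.852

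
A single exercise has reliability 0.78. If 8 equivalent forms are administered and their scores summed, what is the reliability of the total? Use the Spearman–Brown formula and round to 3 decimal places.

0.966

ρ_k = kρ / (1 + (k−1)ρ) = 8·0.78 / (1 + 7·0.78) = 6.240 / 6.460 = 0.966.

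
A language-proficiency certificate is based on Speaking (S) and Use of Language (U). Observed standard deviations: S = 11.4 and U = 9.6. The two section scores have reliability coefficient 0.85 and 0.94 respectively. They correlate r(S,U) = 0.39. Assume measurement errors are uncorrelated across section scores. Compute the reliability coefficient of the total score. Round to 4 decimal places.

Var(S+U) = 11.4² + 9.6² + 2·[11.4·9.6·0.39] = 222.12 + 85.3632 = 307.483.
Because errors are independent across components, Cov(Tᵢ,Tⱼ) = Cov(Xᵢ,Xⱼ); the off-diagonal part of the true-score variance is the same as above.
True-score variance = [11.4²·0.85 + 9.6²·0.94] + 85.3632 = 197.096 + 85.3632 = 282.46.
Reliability = 282.46 / 307.483 = 0.9186.

0.9186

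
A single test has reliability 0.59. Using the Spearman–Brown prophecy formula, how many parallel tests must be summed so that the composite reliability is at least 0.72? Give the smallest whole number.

2

k ≥ ρ*(1−ρ₁)/(ρ₁(1−ρ*)) = 0.72·0.41 / (0.59·0.28) = 1.787.
Smallest integer k = 2.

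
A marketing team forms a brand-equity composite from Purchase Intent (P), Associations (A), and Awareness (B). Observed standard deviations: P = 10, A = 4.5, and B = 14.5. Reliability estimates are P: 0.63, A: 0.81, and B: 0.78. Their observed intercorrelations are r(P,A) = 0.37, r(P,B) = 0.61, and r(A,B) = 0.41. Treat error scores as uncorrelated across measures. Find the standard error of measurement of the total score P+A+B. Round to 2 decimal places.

Var(total) = 330.5 + 263.705 = 594.205.
True-score variance = 243.398 + 263.705 = 507.102, so reliability = 0.8534.
Error variance = 594.205 − 507.102 = 87.1025; SEM = √87.1025 = 9.33.

9.33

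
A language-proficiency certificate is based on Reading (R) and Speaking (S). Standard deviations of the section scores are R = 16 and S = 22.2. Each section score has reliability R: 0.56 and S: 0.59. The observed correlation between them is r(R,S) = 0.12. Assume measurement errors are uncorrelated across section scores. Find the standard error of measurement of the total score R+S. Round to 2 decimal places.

Var(total) = 748.84 + 85.248 = 834.088.
True-score variance = 434.136 + 85.248 = 519.384, so reliability = 0.6227.
Error variance = 834.088 − 519.384 = 314.704; SEM = √314.704 = 17.74.

17.74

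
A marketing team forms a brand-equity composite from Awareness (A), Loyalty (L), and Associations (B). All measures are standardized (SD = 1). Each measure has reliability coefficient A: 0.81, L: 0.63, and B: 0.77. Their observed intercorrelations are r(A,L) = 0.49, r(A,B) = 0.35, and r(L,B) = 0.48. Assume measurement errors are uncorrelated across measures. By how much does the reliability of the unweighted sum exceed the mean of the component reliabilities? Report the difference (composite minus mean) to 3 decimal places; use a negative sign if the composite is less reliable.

0.123

Var(sum) = 3 + 2.64 = 5.64; true-score variance = 2.21 + 2.64 = 4.85; composite reliability = 0.8599.
Mean component reliability = 0.7367.
Difference = 0.8599 − 0.7367 = 0.123.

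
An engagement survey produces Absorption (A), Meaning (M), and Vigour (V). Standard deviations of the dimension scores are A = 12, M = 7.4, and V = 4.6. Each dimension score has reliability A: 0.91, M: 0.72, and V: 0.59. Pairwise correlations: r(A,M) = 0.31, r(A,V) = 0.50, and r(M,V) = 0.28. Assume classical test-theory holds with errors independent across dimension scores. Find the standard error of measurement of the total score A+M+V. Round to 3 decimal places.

Var(total) = 219.92 + 129.318 = 349.238.
True-score variance = 182.952 + 129.318 = 312.27, so reliability = 0.8941.
Error variance = 349.238 − 312.27 = 36.9684; SEM = √36.9684 = 6.080.

6.080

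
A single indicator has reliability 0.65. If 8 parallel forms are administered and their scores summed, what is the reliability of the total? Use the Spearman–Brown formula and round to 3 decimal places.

ρ_k = kρ / (1 + (k−1)ρ) = 8·0.65 / (1 + 7·0.65) = 5.200 / 5.550 = 0.937.

0.937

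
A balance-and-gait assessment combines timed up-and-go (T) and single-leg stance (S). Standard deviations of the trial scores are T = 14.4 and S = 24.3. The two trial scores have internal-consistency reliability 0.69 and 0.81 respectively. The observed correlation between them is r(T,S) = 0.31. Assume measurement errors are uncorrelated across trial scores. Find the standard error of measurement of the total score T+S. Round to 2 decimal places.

Var(total) = 797.85 + 216.95 = 1014.8.
True-score variance = 621.375 + 216.95 = 838.326, so reliability = 0.8261.
Error variance = 1014.8 − 838.326 = 176.475; SEM = √176.475 = 13.28.

13.28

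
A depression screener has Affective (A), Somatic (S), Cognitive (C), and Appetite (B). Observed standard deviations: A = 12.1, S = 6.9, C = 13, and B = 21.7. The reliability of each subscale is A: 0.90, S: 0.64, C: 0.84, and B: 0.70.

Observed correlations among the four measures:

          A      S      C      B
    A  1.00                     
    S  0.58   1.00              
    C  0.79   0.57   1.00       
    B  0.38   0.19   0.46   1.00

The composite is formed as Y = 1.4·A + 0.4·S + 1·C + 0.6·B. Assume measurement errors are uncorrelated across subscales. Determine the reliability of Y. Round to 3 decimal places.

0.923

Var(Y) = 1.4²·12.1² + 0.4²·6.9² + 13² + 0.6²·21.7² + 2·[0.56·12.1·6.9·0.58 + 1.4·12.1·13·0.79 + 0.84·12.1·21.7·0.38 + 0.4·6.9·13·0.57 + 0.24·6.9·21.7·0.19 + 0.6·13·21.7·0.46] = 633.102 + 780.085 = 1413.19.
Under uncorrelated errors the observed covariances equal the true-score covariances, so only the own-variance terms attenuate.
True-score variance = [1.4²·12.1²·0.90 + 0.4²·6.9²·0.64 + 13²·0.84 + 0.6²·21.7²·0.70] + 780.085 = 523.767 + 780.085 = 1303.85.
Reliability = 1303.85 / 1413.19 = 0.923.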